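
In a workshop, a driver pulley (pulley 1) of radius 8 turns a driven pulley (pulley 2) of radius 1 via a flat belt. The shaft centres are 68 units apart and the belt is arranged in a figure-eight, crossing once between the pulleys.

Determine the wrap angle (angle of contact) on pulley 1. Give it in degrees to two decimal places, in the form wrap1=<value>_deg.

crossed belt: β = asin((r1+r2)/C) = asin(9/68) = 7.6056°
wrap1 = wrap2 = π + 2β = 195.2112°

wrap1=195.21_deg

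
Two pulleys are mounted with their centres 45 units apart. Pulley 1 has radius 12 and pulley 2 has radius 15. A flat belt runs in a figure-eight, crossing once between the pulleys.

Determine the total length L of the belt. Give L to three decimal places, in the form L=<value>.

crossed belt: β = asin((r1+r2)/C) = asin(27/45) = 36.8699°
wrap1 = wrap2 = π + 2β = 253.7398°
tangent length = C·cosβ = 36.0000
L = (r1+r2)·wrap + 2·C·cosβ = 27·4.4286 + 2·36.0000 = 191.5721

L=191.572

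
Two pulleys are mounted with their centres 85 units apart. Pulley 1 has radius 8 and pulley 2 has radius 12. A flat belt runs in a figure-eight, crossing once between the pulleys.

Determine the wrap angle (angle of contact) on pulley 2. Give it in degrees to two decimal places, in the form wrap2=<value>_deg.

wrap2=207.22_deg

crossed belt: β = asin((r1+r2)/C) = asin(20/85) = 13.6090°
wrap1 = wrap2 = π + 2β = 207.2179°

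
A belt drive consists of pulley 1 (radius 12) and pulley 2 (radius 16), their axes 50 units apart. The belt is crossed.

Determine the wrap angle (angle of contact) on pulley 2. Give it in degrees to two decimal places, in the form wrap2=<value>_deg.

wrap2=248.11_deg

crossed belt: β = asin((r1+r2)/C) = asin(28/50) = 34.0558°
wrap1 = wrap2 = π + 2β = 248.1116°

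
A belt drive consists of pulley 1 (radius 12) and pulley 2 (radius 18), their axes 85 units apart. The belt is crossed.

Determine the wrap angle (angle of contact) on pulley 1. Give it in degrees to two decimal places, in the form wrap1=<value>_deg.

crossed belt: β = asin((r1+r2)/C) = asin(30/85) = 20.6673°
wrap1 = wrap2 = π + 2β = 221.3346°

wrap1=221.33_deg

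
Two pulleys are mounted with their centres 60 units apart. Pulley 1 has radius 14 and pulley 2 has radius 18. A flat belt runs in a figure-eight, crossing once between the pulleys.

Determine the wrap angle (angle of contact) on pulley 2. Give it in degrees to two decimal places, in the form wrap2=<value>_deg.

wrap2=244.46_deg

crossed belt: β = asin((r1+r2)/C) = asin(32/60) = 32.2310°
wrap1 = wrap2 = π + 2β = 244.4619°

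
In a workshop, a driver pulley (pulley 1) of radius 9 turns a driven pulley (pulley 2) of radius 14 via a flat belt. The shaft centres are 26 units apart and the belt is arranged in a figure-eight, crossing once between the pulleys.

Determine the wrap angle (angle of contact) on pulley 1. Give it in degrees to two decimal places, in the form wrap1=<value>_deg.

wrap1=304.41_deg

crossed belt: β = asin((r1+r2)/C) = asin(23/26) = 62.2042°
wrap1 = wrap2 = π + 2β = 304.4085°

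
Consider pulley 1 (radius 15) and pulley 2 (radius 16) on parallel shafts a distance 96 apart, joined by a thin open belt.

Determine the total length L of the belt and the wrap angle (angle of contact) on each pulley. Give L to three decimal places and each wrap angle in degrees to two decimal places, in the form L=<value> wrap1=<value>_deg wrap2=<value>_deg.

L=289.400 wrap1=178.81_deg wrap2=181.19_deg

open belt: β = asin((r2−r1)/C) = asin(1/96) = 0.5968°
wrap1 = π − 2β = 178.8063°
wrap2 = π + 2β = 181.1937°
tangent length = C·cosβ = 95.9948
L = r1·wrap1 + r2·wrap2 + 2·C·cosβ = 15·3.1208 + 16·3.1624 + 2·95.9948 = 289.3998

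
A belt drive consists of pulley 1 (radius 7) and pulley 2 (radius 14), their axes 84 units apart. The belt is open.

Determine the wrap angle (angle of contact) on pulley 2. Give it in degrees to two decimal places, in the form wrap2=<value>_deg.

wrap2=189.56_deg

open belt: β = asin((r2−r1)/C) = asin(7/84) = 4.7802°
wrap1 = π − 2β = 170.4396°
wrap2 = π + 2β = 189.5604°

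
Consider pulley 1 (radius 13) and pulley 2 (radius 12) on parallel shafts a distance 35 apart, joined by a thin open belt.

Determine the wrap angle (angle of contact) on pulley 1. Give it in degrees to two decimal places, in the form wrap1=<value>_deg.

open belt: β = asin((r2−r1)/C) = asin(-1/35) = -1.6372°
wrap1 = π − 2β = 183.2745°
wrap2 = π + 2β = 176.7255°

wrap1=183.27_deg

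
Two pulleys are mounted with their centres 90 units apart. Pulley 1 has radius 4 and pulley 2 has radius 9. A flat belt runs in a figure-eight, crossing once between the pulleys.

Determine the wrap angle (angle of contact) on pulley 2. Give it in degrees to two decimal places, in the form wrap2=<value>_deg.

crossed belt: β = asin((r1+r2)/C) = asin(13/90) = 8.3051°
wrap1 = wrap2 = π + 2β = 196.6102°

wrap2=196.61_deg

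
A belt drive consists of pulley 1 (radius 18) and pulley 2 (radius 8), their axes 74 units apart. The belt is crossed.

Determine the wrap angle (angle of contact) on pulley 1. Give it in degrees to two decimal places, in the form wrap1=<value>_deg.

wrap1=221.14_deg

crossed belt: β = asin((r1+r2)/C) = asin(26/74) = 20.5700°
wrap1 = wrap2 = π + 2β = 221.1400°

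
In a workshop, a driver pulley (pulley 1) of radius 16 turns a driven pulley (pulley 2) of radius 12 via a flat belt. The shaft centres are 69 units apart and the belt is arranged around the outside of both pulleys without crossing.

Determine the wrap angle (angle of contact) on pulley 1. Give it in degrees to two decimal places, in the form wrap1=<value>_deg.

wrap1=186.65_deg

open belt: β = asin((r2−r1)/C) = asin(-4/69) = -3.3234°
wrap1 = π − 2β = 186.6467°
wrap2 = π + 2β = 173.3533°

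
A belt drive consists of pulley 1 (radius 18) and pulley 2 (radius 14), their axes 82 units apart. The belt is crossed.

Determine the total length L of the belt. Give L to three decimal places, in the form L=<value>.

L=277.185

crossed belt: β = asin((r1+r2)/C) = asin(32/82) = 22.9697°
wrap1 = wrap2 = π + 2β = 225.9394°
tangent length = C·cosβ = 75.4983
L = (r1+r2)·wrap + 2·C·cosβ = 32·3.9434 + 2·75.4983 = 277.1850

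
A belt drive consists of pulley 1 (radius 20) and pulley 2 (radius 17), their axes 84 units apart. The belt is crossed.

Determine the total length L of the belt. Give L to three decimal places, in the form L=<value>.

L=300.817

crossed belt: β = asin((r1+r2)/C) = asin(37/84) = 26.1343°
wrap1 = wrap2 = π + 2β = 232.2685°
tangent length = C·cosβ = 75.4122
L = (r1+r2)·wrap + 2·C·cosβ = 37·4.0539 + 2·75.4122 = 300.8169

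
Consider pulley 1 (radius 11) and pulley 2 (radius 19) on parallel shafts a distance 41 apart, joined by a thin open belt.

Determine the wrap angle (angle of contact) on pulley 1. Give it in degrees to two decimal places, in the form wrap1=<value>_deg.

wrap1=157.50_deg

open belt: β = asin((r2−r1)/C) = asin(8/41) = 11.2518°
wrap1 = π − 2β = 157.4963°
wrap2 = π + 2β = 202.5037°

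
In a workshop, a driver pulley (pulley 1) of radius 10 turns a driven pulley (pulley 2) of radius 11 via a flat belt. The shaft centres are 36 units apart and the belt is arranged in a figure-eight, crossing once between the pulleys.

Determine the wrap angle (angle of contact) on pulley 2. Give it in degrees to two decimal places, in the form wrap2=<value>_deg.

wrap2=251.37_deg

crossed belt: β = asin((r1+r2)/C) = asin(21/36) = 35.6853°
wrap1 = wrap2 = π + 2β = 251.3707°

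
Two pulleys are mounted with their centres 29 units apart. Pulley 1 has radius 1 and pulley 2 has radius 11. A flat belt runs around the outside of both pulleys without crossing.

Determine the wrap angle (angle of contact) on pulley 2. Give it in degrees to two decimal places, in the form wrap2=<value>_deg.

wrap2=220.34_deg

open belt: β = asin((r2−r1)/C) = asin(10/29) = 20.1713°
wrap1 = π − 2β = 139.6575°
wrap2 = π + 2β = 220.3425°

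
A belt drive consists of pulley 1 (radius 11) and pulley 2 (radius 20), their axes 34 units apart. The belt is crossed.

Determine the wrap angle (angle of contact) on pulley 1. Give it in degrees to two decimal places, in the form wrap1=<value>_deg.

wrap1=311.50_deg

crossed belt: β = asin((r1+r2)/C) = asin(31/34) = 65.7504°
wrap1 = wrap2 = π + 2β = 311.5007°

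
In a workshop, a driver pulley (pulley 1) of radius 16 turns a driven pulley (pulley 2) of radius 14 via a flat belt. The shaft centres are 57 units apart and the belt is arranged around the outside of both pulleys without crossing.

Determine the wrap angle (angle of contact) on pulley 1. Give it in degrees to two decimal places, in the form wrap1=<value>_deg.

open belt: β = asin((r2−r1)/C) = asin(-2/57) = -2.0108°
wrap1 = π − 2β = 184.0216°
wrap2 = π + 2β = 175.9784°

wrap1=184.02_deg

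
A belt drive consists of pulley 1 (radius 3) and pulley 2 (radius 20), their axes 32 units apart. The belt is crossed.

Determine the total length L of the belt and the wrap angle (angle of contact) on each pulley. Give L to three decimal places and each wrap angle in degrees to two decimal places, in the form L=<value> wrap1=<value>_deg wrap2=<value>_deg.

L=153.646 wrap1=271.90_deg wrap2=271.90_deg

crossed belt: β = asin((r1+r2)/C) = asin(23/32) = 45.9514°
wrap1 = wrap2 = π + 2β = 271.9027°
tangent length = C·cosβ = 22.2486
L = (r1+r2)·wrap + 2·C·cosβ = 23·4.7456 + 2·22.2486 = 153.6459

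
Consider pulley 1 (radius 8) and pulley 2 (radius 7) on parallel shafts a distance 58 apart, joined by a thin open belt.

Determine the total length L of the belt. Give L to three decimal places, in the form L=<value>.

open belt: β = asin((r2−r1)/C) = asin(-1/58) = -0.9879°
wrap1 = π − 2β = 181.9758°
wrap2 = π + 2β = 178.0242°
tangent length = C·cosβ = 57.9914
L = r1·wrap1 + r2·wrap2 + 2·C·cosβ = 8·3.1761 + 7·3.1071 + 2·57.9914 = 163.1411

L=163.141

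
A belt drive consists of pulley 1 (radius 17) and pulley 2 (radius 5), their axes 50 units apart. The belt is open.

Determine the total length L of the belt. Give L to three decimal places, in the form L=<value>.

L=172.009

open belt: β = asin((r2−r1)/C) = asin(-12/50) = -13.8865°
wrap1 = π − 2β = 207.7731°
wrap2 = π + 2β = 152.2269°
tangent length = C·cosβ = 48.5386
L = r1·wrap1 + r2·wrap2 + 2·C·cosβ = 17·3.6263 + 5·2.6569 + 2·48.5386 = 172.0091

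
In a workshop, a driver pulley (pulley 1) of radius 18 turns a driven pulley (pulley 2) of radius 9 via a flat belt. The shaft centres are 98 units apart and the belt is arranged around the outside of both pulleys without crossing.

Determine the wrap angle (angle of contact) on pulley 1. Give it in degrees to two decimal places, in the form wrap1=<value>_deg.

open belt: β = asin((r2−r1)/C) = asin(-9/98) = -5.2693°
wrap1 = π − 2β = 190.5386°
wrap2 = π + 2β = 169.4614°

wrap1=190.54_deg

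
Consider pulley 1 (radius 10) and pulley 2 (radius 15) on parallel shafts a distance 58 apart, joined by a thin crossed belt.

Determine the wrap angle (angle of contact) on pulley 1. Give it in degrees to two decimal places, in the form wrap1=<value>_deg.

crossed belt: β = asin((r1+r2)/C) = asin(25/58) = 25.5332°
wrap1 = wrap2 = π + 2β = 231.0665°

wrap1=231.07_deg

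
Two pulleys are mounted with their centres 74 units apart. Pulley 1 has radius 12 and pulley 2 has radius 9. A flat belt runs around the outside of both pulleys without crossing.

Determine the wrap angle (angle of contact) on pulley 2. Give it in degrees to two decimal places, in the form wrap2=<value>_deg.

open belt: β = asin((r2−r1)/C) = asin(-3/74) = -2.3234°
wrap1 = π − 2β = 184.6469°
wrap2 = π + 2β = 175.3531°

wrap2=175.35_deg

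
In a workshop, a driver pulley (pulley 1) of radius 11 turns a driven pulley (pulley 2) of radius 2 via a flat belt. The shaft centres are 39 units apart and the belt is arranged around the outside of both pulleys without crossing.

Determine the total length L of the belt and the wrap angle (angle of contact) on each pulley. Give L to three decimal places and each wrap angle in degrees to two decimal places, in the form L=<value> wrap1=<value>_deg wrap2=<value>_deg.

open belt: β = asin((r2−r1)/C) = asin(-9/39) = -13.3424°
wrap1 = π − 2β = 206.6847°
wrap2 = π + 2β = 153.3153°
tangent length = C·cosβ = 37.9473
L = r1·wrap1 + r2·wrap2 + 2·C·cosβ = 11·3.6073 + 2·2.6759 + 2·37.9473 = 120.9270

L=120.927 wrap1=206.68_deg wrap2=153.32_deg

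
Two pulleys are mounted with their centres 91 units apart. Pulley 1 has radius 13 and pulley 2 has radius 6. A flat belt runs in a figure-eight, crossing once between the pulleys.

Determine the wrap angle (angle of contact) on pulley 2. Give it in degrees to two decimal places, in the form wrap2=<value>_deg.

crossed belt: β = asin((r1+r2)/C) = asin(19/91) = 12.0515°
wrap1 = wrap2 = π + 2β = 204.1030°

wrap2=204.10_deg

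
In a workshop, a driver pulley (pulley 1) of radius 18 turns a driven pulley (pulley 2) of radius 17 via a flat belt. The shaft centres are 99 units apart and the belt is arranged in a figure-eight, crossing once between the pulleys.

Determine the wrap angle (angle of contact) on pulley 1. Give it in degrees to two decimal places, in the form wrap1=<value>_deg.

wrap1=221.41_deg

crossed belt: β = asin((r1+r2)/C) = asin(35/99) = 20.7037°
wrap1 = wrap2 = π + 2β = 221.4074°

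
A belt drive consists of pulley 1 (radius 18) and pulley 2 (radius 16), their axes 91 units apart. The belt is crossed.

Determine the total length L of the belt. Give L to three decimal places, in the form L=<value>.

L=301.672

crossed belt: β = asin((r1+r2)/C) = asin(34/91) = 21.9394°
wrap1 = wrap2 = π + 2β = 223.8789°
tangent length = C·cosβ = 84.4097
L = (r1+r2)·wrap + 2·C·cosβ = 34·3.9074 + 2·84.4097 = 301.6718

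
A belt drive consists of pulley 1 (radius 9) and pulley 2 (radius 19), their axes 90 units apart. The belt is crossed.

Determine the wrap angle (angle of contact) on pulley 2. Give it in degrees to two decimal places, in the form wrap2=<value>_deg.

wrap2=216.25_deg

crossed belt: β = asin((r1+r2)/C) = asin(28/90) = 18.1262°
wrap1 = wrap2 = π + 2β = 216.2524°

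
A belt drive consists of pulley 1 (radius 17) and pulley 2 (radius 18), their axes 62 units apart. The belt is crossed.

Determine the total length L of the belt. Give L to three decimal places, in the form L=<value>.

L=254.297

crossed belt: β = asin((r1+r2)/C) = asin(35/62) = 34.3687°
wrap1 = wrap2 = π + 2β = 248.7374°
tangent length = C·cosβ = 51.1762
L = (r1+r2)·wrap + 2·C·cosβ = 35·4.3413 + 2·51.1762 = 254.2974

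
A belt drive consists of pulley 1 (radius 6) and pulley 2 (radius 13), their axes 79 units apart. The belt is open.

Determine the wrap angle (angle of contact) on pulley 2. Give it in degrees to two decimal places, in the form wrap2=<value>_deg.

wrap2=190.17_deg

open belt: β = asin((r2−r1)/C) = asin(7/79) = 5.0835°
wrap1 = π − 2β = 169.8330°
wrap2 = π + 2β = 190.1670°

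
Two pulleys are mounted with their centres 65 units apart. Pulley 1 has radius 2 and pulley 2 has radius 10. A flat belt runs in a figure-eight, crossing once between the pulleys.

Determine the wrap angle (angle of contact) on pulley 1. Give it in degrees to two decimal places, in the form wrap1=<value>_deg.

crossed belt: β = asin((r1+r2)/C) = asin(12/65) = 10.6387°
wrap1 = wrap2 = π + 2β = 201.2774°

wrap1=201.28_deg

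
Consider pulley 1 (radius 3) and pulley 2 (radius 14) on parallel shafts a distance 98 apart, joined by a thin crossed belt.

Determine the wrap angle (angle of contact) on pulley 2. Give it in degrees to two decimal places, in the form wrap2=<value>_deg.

wrap2=199.98_deg

crossed belt: β = asin((r1+r2)/C) = asin(17/98) = 9.9896°
wrap1 = wrap2 = π + 2β = 199.9792°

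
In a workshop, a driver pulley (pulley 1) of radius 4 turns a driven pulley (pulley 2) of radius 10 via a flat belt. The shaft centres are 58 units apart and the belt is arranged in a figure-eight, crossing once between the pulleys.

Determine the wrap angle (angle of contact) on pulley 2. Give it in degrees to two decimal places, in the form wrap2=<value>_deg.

wrap2=207.94_deg

crossed belt: β = asin((r1+r2)/C) = asin(14/58) = 13.9680°
wrap1 = wrap2 = π + 2β = 207.9359°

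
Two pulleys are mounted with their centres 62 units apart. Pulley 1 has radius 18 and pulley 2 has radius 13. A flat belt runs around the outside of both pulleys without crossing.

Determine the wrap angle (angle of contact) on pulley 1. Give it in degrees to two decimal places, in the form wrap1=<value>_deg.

wrap1=189.25_deg

open belt: β = asin((r2−r1)/C) = asin(-5/62) = -4.6257°
wrap1 = π − 2β = 189.2513°
wrap2 = π + 2β = 170.7487°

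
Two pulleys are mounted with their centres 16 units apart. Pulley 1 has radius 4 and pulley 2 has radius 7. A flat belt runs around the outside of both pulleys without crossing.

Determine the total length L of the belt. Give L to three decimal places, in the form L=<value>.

L=67.122

open belt: β = asin((r2−r1)/C) = asin(3/16) = 10.8069°
wrap1 = π − 2β = 158.3862°
wrap2 = π + 2β = 201.6138°
tangent length = C·cosβ = 15.7162
L = r1·wrap1 + r2·wrap2 + 2·C·cosβ = 4·2.7644 + 7·3.5188 + 2·15.7162 = 67.1217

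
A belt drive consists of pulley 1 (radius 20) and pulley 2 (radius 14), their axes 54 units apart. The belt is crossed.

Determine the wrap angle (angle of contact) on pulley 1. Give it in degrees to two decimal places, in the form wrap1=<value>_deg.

crossed belt: β = asin((r1+r2)/C) = asin(34/54) = 39.0228°
wrap1 = wrap2 = π + 2β = 258.0456°

wrap1=258.05_deg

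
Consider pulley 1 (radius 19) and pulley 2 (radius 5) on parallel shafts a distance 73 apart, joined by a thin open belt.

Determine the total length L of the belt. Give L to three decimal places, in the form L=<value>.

L=224.091

open belt: β = asin((r2−r1)/C) = asin(-14/73) = -11.0567°
wrap1 = π − 2β = 202.1135°
wrap2 = π + 2β = 157.8865°
tangent length = C·cosβ = 71.6450
L = r1·wrap1 + r2·wrap2 + 2·C·cosβ = 19·3.5275 + 5·2.7556 + 2·71.6450 = 224.0915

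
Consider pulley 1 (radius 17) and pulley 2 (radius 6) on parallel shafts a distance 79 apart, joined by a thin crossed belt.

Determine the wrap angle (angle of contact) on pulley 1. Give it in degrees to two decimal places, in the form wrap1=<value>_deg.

wrap1=213.85_deg

crossed belt: β = asin((r1+r2)/C) = asin(23/79) = 16.9262°
wrap1 = wrap2 = π + 2β = 213.8523°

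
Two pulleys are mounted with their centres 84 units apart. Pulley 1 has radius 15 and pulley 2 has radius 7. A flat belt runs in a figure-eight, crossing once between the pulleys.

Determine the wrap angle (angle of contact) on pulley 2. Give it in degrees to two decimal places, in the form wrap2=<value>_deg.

crossed belt: β = asin((r1+r2)/C) = asin(22/84) = 15.1831°
wrap1 = wrap2 = π + 2β = 210.3662°

wrap2=210.37_deg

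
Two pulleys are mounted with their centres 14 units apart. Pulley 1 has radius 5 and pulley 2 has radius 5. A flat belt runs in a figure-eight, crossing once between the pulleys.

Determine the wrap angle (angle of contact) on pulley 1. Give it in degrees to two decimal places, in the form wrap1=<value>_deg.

wrap1=271.17_deg

crossed belt: β = asin((r1+r2)/C) = asin(10/14) = 45.5847°
wrap1 = wrap2 = π + 2β = 271.1694°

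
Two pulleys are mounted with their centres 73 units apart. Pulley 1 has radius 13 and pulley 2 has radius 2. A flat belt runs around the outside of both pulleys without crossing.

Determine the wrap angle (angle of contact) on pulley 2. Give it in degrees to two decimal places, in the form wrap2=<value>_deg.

open belt: β = asin((r2−r1)/C) = asin(-11/73) = -8.6666°
wrap1 = π − 2β = 197.3332°
wrap2 = π + 2β = 162.6668°

wrap2=162.67_deg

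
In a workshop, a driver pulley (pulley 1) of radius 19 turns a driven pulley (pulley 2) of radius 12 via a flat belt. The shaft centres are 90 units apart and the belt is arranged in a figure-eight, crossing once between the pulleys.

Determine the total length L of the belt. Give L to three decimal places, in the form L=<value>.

L=288.177

crossed belt: β = asin((r1+r2)/C) = asin(31/90) = 20.1479°
wrap1 = wrap2 = π + 2β = 220.2958°
tangent length = C·cosβ = 84.4926
L = (r1+r2)·wrap + 2·C·cosβ = 31·3.8449 + 2·84.4926 = 288.1767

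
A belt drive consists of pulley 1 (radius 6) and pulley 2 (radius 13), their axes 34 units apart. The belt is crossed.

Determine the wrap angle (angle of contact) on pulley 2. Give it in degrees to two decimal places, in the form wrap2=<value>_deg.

crossed belt: β = asin((r1+r2)/C) = asin(19/34) = 33.9745°
wrap1 = wrap2 = π + 2β = 247.9490°

wrap2=247.95_deg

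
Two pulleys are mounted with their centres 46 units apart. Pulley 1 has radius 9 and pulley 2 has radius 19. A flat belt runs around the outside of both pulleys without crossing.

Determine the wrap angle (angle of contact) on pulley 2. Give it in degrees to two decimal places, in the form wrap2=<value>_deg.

wrap2=205.11_deg

open belt: β = asin((r2−r1)/C) = asin(10/46) = 12.5559°
wrap1 = π − 2β = 154.8883°
wrap2 = π + 2β = 205.1117°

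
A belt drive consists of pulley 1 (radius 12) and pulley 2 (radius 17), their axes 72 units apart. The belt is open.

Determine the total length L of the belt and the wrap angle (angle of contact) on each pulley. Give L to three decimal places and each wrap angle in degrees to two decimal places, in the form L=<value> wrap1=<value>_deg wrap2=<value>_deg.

L=235.454 wrap1=172.04_deg wrap2=187.96_deg

open belt: β = asin((r2−r1)/C) = asin(5/72) = 3.9821°
wrap1 = π − 2β = 172.0358°
wrap2 = π + 2β = 187.9642°
tangent length = C·cosβ = 71.8262
L = r1·wrap1 + r2·wrap2 + 2·C·cosβ = 12·3.0026 + 17·3.2806 + 2·71.8262 = 235.4535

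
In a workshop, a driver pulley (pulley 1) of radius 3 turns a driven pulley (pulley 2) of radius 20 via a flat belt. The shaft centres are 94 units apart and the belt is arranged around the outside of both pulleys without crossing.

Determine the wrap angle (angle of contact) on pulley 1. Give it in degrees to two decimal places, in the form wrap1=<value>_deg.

open belt: β = asin((r2−r1)/C) = asin(17/94) = 10.4193°
wrap1 = π − 2β = 159.1613°
wrap2 = π + 2β = 200.8387°

wrap1=159.16_deg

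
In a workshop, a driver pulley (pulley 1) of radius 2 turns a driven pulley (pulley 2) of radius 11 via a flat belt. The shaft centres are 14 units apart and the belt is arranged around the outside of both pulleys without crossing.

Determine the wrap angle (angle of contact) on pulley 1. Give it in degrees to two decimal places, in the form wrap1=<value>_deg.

wrap1=99.99_deg

open belt: β = asin((r2−r1)/C) = asin(9/14) = 40.0052°
wrap1 = π − 2β = 99.9896°
wrap2 = π + 2β = 260.0104°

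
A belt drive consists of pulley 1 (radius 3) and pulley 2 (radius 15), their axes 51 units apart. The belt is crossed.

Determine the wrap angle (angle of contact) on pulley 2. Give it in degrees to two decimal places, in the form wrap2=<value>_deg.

crossed belt: β = asin((r1+r2)/C) = asin(18/51) = 20.6673°
wrap1 = wrap2 = π + 2β = 221.3346°

wrap2=221.33_deg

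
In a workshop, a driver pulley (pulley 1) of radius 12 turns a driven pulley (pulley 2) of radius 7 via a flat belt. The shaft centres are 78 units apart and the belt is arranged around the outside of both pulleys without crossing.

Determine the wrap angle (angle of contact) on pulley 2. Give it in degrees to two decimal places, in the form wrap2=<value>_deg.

open belt: β = asin((r2−r1)/C) = asin(-5/78) = -3.6753°
wrap1 = π − 2β = 187.3507°
wrap2 = π + 2β = 172.6493°

wrap2=172.65_deg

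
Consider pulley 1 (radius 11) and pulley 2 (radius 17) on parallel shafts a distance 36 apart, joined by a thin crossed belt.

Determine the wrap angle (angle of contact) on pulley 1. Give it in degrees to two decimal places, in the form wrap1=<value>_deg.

crossed belt: β = asin((r1+r2)/C) = asin(28/36) = 51.0576°
wrap1 = wrap2 = π + 2β = 282.1151°

wrap1=282.12_deg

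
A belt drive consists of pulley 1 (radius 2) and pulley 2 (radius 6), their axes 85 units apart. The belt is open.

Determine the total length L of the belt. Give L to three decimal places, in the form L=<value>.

open belt: β = asin((r2−r1)/C) = asin(4/85) = 2.6973°
wrap1 = π − 2β = 174.6055°
wrap2 = π + 2β = 185.3945°
tangent length = C·cosβ = 84.9058
L = r1·wrap1 + r2·wrap2 + 2·C·cosβ = 2·3.0474 + 6·3.2357 + 2·84.9058 = 195.3210

L=195.321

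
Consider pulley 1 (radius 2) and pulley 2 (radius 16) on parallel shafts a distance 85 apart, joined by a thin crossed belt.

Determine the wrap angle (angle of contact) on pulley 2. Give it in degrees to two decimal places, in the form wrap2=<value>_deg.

wrap2=204.45_deg

crossed belt: β = asin((r1+r2)/C) = asin(18/85) = 12.2258°
wrap1 = wrap2 = π + 2β = 204.4516°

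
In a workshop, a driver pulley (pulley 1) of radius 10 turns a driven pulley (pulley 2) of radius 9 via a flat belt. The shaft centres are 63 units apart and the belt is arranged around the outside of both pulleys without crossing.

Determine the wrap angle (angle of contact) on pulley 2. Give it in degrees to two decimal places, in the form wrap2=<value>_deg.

wrap2=178.18_deg

open belt: β = asin((r2−r1)/C) = asin(-1/63) = -0.9095°
wrap1 = π − 2β = 181.8190°
wrap2 = π + 2β = 178.1810°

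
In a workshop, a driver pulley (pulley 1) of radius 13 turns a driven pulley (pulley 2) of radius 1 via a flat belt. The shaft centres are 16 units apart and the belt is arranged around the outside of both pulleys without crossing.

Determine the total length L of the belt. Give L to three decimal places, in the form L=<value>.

open belt: β = asin((r2−r1)/C) = asin(-12/16) = -48.5904°
wrap1 = π − 2β = 277.1808°
wrap2 = π + 2β = 82.8192°
tangent length = C·cosβ = 10.5830
L = r1·wrap1 + r2·wrap2 + 2·C·cosβ = 13·4.8377 + 1·1.4455 + 2·10.5830 = 85.5018

L=85.502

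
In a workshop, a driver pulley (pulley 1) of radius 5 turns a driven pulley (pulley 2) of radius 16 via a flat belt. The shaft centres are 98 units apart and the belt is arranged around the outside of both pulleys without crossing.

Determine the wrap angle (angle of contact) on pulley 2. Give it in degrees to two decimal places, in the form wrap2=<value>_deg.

open belt: β = asin((r2−r1)/C) = asin(11/98) = 6.4447°
wrap1 = π − 2β = 167.1105°
wrap2 = π + 2β = 192.8895°

wrap2=192.89_deg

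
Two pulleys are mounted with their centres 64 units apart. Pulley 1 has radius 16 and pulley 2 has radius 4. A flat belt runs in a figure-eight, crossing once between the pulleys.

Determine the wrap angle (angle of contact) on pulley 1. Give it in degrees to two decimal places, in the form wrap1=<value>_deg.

crossed belt: β = asin((r1+r2)/C) = asin(20/64) = 18.2100°
wrap1 = wrap2 = π + 2β = 216.4199°

wrap1=216.42_deg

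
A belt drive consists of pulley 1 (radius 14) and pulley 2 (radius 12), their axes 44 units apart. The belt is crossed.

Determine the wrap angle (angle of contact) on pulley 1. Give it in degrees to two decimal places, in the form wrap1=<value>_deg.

crossed belt: β = asin((r1+r2)/C) = asin(26/44) = 36.2215°
wrap1 = wrap2 = π + 2β = 252.4431°

wrap1=252.44_deg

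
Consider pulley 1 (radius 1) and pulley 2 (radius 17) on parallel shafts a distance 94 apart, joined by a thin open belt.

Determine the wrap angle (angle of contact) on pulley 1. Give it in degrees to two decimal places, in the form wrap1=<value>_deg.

open belt: β = asin((r2−r1)/C) = asin(16/94) = 9.8002°
wrap1 = π − 2β = 160.3996°
wrap2 = π + 2β = 199.6004°

wrap1=160.40_deg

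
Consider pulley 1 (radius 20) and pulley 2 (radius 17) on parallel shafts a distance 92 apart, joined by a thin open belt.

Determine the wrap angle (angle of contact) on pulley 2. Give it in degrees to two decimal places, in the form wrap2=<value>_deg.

wrap2=176.26_deg

open belt: β = asin((r2−r1)/C) = asin(-3/92) = -1.8687°
wrap1 = π − 2β = 183.7373°
wrap2 = π + 2β = 176.2627°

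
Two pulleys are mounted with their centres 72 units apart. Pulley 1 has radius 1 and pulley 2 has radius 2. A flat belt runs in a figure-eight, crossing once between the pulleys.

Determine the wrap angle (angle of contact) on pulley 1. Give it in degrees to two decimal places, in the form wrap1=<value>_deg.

crossed belt: β = asin((r1+r2)/C) = asin(3/72) = 2.3880°
wrap1 = wrap2 = π + 2β = 184.7760°

wrap1=184.78_deg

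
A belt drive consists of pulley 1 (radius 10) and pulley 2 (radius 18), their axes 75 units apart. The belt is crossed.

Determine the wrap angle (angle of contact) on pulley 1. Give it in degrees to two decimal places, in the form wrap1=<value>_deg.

crossed belt: β = asin((r1+r2)/C) = asin(28/75) = 21.9213°
wrap1 = wrap2 = π + 2β = 223.8427°

wrap1=223.84_deg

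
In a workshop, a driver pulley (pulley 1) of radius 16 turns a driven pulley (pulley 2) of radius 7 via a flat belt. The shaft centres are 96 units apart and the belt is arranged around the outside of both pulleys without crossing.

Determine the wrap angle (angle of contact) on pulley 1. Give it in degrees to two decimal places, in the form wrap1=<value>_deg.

open belt: β = asin((r2−r1)/C) = asin(-9/96) = -5.3794°
wrap1 = π − 2β = 190.7588°
wrap2 = π + 2β = 169.2412°

wrap1=190.76_deg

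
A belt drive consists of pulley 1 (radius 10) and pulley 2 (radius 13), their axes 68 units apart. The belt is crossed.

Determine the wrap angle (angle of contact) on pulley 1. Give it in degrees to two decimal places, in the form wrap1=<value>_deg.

wrap1=219.54_deg

crossed belt: β = asin((r1+r2)/C) = asin(23/68) = 19.7694°
wrap1 = wrap2 = π + 2β = 219.5388°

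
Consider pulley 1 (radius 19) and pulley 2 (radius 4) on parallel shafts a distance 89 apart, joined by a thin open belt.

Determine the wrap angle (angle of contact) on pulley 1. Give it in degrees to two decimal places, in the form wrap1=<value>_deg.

open belt: β = asin((r2−r1)/C) = asin(-15/89) = -9.7029°
wrap1 = π − 2β = 199.4058°
wrap2 = π + 2β = 160.5942°

wrap1=199.41_deg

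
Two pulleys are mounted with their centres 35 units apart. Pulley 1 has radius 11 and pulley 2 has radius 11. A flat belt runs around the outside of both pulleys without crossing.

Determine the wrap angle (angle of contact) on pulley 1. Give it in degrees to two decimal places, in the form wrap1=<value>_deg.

open belt: β = asin((r2−r1)/C) = asin(0/35) = 0.0000°
wrap1 = π − 2β = 180.0000°
wrap2 = π + 2β = 180.0000°

wrap1=180.00_deg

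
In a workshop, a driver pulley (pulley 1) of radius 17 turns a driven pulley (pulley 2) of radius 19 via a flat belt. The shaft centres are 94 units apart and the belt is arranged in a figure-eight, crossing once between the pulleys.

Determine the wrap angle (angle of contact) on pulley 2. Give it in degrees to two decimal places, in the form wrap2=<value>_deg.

crossed belt: β = asin((r1+r2)/C) = asin(36/94) = 22.5183°
wrap1 = wrap2 = π + 2β = 225.0366°

wrap2=225.04_deg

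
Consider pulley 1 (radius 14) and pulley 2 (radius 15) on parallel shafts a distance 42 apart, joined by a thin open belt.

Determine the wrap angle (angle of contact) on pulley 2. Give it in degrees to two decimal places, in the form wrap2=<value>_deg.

open belt: β = asin((r2−r1)/C) = asin(1/42) = 1.3643°
wrap1 = π − 2β = 177.2714°
wrap2 = π + 2β = 182.7286°

wrap2=182.73_deg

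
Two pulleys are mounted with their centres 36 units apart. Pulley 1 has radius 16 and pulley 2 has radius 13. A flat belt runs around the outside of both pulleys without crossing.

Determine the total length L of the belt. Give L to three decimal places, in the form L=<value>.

open belt: β = asin((r2−r1)/C) = asin(-3/36) = -4.7802°
wrap1 = π − 2β = 189.5604°
wrap2 = π + 2β = 170.4396°
tangent length = C·cosβ = 35.8748
L = r1·wrap1 + r2·wrap2 + 2·C·cosβ = 16·3.3085 + 13·2.9747 + 2·35.8748 = 163.3563

L=163.356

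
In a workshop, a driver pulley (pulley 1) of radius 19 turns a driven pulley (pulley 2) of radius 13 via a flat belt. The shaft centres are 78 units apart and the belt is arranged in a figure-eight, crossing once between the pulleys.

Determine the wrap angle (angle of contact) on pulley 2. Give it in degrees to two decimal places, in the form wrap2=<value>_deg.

wrap2=228.44_deg

crossed belt: β = asin((r1+r2)/C) = asin(32/78) = 24.2209°
wrap1 = wrap2 = π + 2β = 228.4419°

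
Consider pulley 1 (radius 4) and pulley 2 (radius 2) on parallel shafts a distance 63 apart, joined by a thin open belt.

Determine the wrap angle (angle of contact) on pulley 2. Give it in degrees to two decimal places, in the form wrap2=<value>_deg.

wrap2=176.36_deg

open belt: β = asin((r2−r1)/C) = asin(-2/63) = -1.8192°
wrap1 = π − 2β = 183.6384°
wrap2 = π + 2β = 176.3616°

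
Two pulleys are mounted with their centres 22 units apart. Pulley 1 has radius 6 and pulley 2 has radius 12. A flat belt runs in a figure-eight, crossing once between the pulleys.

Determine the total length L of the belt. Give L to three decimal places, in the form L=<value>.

L=116.344

crossed belt: β = asin((r1+r2)/C) = asin(18/22) = 54.9032°
wrap1 = wrap2 = π + 2β = 289.8064°
tangent length = C·cosβ = 12.6491
L = (r1+r2)·wrap + 2·C·cosβ = 18·5.0581 + 2·12.6491 = 116.3436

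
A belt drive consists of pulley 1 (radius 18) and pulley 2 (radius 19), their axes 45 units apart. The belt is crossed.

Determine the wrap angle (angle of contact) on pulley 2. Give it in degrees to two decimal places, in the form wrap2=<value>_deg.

crossed belt: β = asin((r1+r2)/C) = asin(37/45) = 55.3079°
wrap1 = wrap2 = π + 2β = 290.6157°

wrap2=290.62_deg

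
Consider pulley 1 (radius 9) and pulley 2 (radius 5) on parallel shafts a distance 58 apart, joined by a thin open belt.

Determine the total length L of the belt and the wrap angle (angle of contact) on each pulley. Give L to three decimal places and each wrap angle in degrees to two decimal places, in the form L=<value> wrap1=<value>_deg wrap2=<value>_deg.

open belt: β = asin((r2−r1)/C) = asin(-4/58) = -3.9546°
wrap1 = π − 2β = 187.9091°
wrap2 = π + 2β = 172.0909°
tangent length = C·cosβ = 57.8619
L = r1·wrap1 + r2·wrap2 + 2·C·cosβ = 9·3.2796 + 5·3.0036 + 2·57.8619 = 160.2583

L=160.258 wrap1=187.91_deg wrap2=172.09_deg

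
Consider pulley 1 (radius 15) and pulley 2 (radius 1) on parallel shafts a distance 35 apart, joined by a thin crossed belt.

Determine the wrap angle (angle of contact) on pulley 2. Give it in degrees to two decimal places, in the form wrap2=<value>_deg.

wrap2=234.41_deg

crossed belt: β = asin((r1+r2)/C) = asin(16/35) = 27.2029°
wrap1 = wrap2 = π + 2β = 234.4058°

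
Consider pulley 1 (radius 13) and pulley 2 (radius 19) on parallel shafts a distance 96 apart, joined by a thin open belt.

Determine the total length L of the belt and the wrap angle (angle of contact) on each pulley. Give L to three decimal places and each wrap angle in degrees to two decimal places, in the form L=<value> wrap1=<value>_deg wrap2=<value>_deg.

L=292.906 wrap1=172.83_deg wrap2=187.17_deg

open belt: β = asin((r2−r1)/C) = asin(6/96) = 3.5833°
wrap1 = π − 2β = 172.8334°
wrap2 = π + 2β = 187.1666°
tangent length = C·cosβ = 95.8123
L = r1·wrap1 + r2·wrap2 + 2·C·cosβ = 13·3.0165 + 19·3.2667 + 2·95.8123 = 292.9061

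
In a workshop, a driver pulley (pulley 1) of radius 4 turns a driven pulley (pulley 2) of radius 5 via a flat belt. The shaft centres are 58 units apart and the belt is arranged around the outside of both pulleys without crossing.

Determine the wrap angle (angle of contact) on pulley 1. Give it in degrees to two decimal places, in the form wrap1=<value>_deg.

open belt: β = asin((r2−r1)/C) = asin(1/58) = 0.9879°
wrap1 = π − 2β = 178.0242°
wrap2 = π + 2β = 181.9758°

wrap1=178.02_deg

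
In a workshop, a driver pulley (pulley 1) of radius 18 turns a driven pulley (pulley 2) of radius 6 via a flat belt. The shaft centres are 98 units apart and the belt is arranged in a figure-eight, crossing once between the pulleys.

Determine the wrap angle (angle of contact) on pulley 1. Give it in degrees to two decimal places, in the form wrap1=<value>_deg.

wrap1=208.35_deg

crossed belt: β = asin((r1+r2)/C) = asin(24/98) = 14.1758°
wrap1 = wrap2 = π + 2β = 208.3516°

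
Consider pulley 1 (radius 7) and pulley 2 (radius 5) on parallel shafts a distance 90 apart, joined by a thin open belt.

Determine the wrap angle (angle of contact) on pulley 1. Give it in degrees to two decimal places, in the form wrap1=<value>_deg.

open belt: β = asin((r2−r1)/C) = asin(-2/90) = -1.2733°
wrap1 = π − 2β = 182.5467°
wrap2 = π + 2β = 177.4533°

wrap1=182.55_deg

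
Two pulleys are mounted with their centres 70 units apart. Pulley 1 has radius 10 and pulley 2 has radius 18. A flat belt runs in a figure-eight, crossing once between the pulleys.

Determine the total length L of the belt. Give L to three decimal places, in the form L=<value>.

crossed belt: β = asin((r1+r2)/C) = asin(28/70) = 23.5782°
wrap1 = wrap2 = π + 2β = 227.1564°
tangent length = C·cosβ = 64.1561
L = (r1+r2)·wrap + 2·C·cosβ = 28·3.9646 + 2·64.1561 = 239.3217

L=239.322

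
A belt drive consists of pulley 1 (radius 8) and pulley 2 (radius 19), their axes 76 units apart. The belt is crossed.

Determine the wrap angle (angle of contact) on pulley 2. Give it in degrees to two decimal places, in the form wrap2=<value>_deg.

wrap2=221.62_deg

crossed belt: β = asin((r1+r2)/C) = asin(27/76) = 20.8096°
wrap1 = wrap2 = π + 2β = 221.6191°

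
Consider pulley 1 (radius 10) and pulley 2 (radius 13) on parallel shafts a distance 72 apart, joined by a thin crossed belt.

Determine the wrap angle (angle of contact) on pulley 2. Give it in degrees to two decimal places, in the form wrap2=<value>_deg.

wrap2=217.26_deg

crossed belt: β = asin((r1+r2)/C) = asin(23/72) = 18.6293°
wrap1 = wrap2 = π + 2β = 217.2587°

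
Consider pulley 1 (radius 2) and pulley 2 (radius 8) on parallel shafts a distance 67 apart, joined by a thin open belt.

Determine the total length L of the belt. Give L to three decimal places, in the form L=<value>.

open belt: β = asin((r2−r1)/C) = asin(6/67) = 5.1378°
wrap1 = π − 2β = 169.7243°
wrap2 = π + 2β = 190.2757°
tangent length = C·cosβ = 66.7308
L = r1·wrap1 + r2·wrap2 + 2·C·cosβ = 2·2.9622 + 8·3.3209 + 2·66.7308 = 165.9536

L=165.954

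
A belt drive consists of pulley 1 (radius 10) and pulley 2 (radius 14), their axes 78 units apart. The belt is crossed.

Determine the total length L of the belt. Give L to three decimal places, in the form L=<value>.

L=238.843

crossed belt: β = asin((r1+r2)/C) = asin(24/78) = 17.9202°
wrap1 = wrap2 = π + 2β = 215.8404°
tangent length = C·cosβ = 74.2159
L = (r1+r2)·wrap + 2·C·cosβ = 24·3.7671 + 2·74.2159 = 238.8428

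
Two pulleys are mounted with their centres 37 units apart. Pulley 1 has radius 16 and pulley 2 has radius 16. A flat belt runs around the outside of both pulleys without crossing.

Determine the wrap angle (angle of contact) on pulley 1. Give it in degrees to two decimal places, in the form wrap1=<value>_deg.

wrap1=180.00_deg

open belt: β = asin((r2−r1)/C) = asin(0/37) = 0.0000°
wrap1 = π − 2β = 180.0000°
wrap2 = π + 2β = 180.0000°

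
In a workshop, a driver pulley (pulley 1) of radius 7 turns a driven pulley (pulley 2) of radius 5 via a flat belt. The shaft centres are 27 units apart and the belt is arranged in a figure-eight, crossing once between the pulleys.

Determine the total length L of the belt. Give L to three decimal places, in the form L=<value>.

crossed belt: β = asin((r1+r2)/C) = asin(12/27) = 26.3878°
wrap1 = wrap2 = π + 2β = 232.7756°
tangent length = C·cosβ = 24.1868
L = (r1+r2)·wrap + 2·C·cosβ = 12·4.0627 + 2·24.1868 = 97.1260

L=97.126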